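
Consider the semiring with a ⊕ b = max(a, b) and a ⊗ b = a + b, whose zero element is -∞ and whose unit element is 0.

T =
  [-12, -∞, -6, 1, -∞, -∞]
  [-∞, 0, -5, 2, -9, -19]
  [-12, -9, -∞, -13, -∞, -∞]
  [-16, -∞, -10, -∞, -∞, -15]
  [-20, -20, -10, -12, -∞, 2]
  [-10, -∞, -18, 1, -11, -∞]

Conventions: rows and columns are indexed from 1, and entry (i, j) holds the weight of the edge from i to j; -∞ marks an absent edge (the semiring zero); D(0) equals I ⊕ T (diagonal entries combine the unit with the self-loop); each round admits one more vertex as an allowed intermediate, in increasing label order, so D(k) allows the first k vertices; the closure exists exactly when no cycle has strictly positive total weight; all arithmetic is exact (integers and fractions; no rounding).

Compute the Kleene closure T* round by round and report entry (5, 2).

D(0):
  [0, -∞, -6, 1, -∞, -∞]
  [-∞, 0, -5, 2, -9, -19]
  [-12, -9, 0, -13, -∞, -∞]
  [-16, -∞, -10, 0, -∞, -15]
  [-20, -20, -10, -12, 0, 2]
  [-10, -∞, -18, 1, -11, 0]
D(1):
  [0, -∞, -6, 1, -∞, -∞]
  [-∞, 0, -5, 2, -9, -19]
  [-12, -9, 0, -11, -∞, -∞]
  [-16, -∞, -10, 0, -∞, -15]
  [-20, -20, -10, -12, 0, 2]
  [-10, -∞, -16, 1, -11, 0]
D(2):
  [0, -∞, -6, 1, -∞, -∞]
  [-∞, 0, -5, 2, -9, -19]
  [-12, -9, 0, -7, -18, -28]
  [-16, -∞, -10, 0, -∞, -15]
  [-20, -20, -10, -12, 0, 2]
  [-10, -∞, -16, 1, -11, 0]
D(3):
  [0, -15, -6, 1, -24, -34]
  [-17, 0, -5, 2, -9, -19]
  [-12, -9, 0, -7, -18, -28]
  [-16, -19, -10, 0, -28, -15]
  [-20, -19, -10, -12, 0, 2]
  [-10, -25, -16, 1, -11, 0]
D(4):
  [0, -15, -6, 1, -24, -14]
  [-14, 0, -5, 2, -9, -13]
  [-12, -9, 0, -7, -18, -22]
  [-16, -19, -10, 0, -28, -15]
  [-20, -19, -10, -12, 0, 2]
  [-10, -18, -9, 1, -11, 0]
D(5):
  [0, -15, -6, 1, -24, -14]
  [-14, 0, -5, 2, -9, -7]
  [-12, -9, 0, -7, -18, -16]
  [-16, -19, -10, 0, -28, -15]
  [-20, -19, -10, -12, 0, 2]
  [-10, -18, -9, 1, -11, 0]
D(6):
  [0, -15, -6, 1, -24, -14]
  [-14, 0, -5, 2, -9, -7]
  [-12, -9, 0, -7, -18, -16]
  [-16, -19, -10, 0, -26, -15]
  [-8, -16, -7, 3, 0, 2]
  [-10, -18, -9, 1, -11, 0]
Answer: T*[5][2] = -16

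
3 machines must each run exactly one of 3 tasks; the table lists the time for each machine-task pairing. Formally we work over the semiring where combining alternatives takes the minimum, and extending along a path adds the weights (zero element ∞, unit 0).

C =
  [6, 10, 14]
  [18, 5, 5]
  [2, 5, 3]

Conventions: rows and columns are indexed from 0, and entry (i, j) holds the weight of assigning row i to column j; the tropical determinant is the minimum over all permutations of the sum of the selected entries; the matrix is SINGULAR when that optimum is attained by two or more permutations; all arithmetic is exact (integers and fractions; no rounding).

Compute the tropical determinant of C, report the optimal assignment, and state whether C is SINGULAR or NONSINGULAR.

σ = (0, 1, 2): 6 + 5 + 3 = 14
σ = (0, 2, 1): 6 + 5 + 5 = 16
σ = (1, 0, 2): 10 + 18 + 3 = 31
σ = (1, 2, 0): 10 + 5 + 2 = 17
σ = (2, 0, 1): 14 + 18 + 5 = 37
σ = (2, 1, 0): 14 + 5 + 2 = 21
Optimal value attained by: σ = (0, 1, 2).
Answer: det⊕(C) = 14; verdict: NONSINGULAR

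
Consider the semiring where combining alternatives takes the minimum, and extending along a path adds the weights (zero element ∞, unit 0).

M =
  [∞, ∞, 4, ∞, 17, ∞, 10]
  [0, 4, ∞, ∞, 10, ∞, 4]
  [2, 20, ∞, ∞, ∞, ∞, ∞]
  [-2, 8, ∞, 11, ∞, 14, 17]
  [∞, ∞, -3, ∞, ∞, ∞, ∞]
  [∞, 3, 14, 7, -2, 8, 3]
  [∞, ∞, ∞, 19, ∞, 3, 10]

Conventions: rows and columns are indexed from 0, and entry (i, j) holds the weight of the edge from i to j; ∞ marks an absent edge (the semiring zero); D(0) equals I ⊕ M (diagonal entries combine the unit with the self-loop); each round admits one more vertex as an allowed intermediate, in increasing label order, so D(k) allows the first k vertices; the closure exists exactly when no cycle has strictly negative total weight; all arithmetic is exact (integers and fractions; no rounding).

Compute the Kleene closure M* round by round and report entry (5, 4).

D(0):
  [0, ∞, 4, ∞, 17, ∞, 10]
  [0, 0, ∞, ∞, 10, ∞, 4]
  [2, 20, 0, ∞, ∞, ∞, ∞]
  [-2, 8, ∞, 0, ∞, 14, 17]
  [∞, ∞, -3, ∞, 0, ∞, ∞]
  [∞, 3, 14, 7, -2, 0, 3]
  [∞, ∞, ∞, 19, ∞, 3, 0]
D(1):
  [0, ∞, 4, ∞, 17, ∞, 10]
  [0, 0, 4, ∞, 10, ∞, 4]
  [2, 20, 0, ∞, 19, ∞, 12]
  [-2, 8, 2, 0, 15, 14, 8]
  [∞, ∞, -3, ∞, 0, ∞, ∞]
  [∞, 3, 14, 7, -2, 0, 3]
  [∞, ∞, ∞, 19, ∞, 3, 0]
D(2):
  [0, ∞, 4, ∞, 17, ∞, 10]
  [0, 0, 4, ∞, 10, ∞, 4]
  [2, 20, 0, ∞, 19, ∞, 12]
  [-2, 8, 2, 0, 15, 14, 8]
  [∞, ∞, -3, ∞, 0, ∞, ∞]
  [3, 3, 7, 7, -2, 0, 3]
  [∞, ∞, ∞, 19, ∞, 3, 0]
D(3):
  [0, 24, 4, ∞, 17, ∞, 10]
  [0, 0, 4, ∞, 10, ∞, 4]
  [2, 20, 0, ∞, 19, ∞, 12]
  [-2, 8, 2, 0, 15, 14, 8]
  [-1, 17, -3, ∞, 0, ∞, 9]
  [3, 3, 7, 7, -2, 0, 3]
  [∞, ∞, ∞, 19, ∞, 3, 0]
D(4):
  [0, 24, 4, ∞, 17, ∞, 10]
  [0, 0, 4, ∞, 10, ∞, 4]
  [2, 20, 0, ∞, 19, ∞, 12]
  [-2, 8, 2, 0, 15, 14, 8]
  [-1, 17, -3, ∞, 0, ∞, 9]
  [3, 3, 7, 7, -2, 0, 3]
  [17, 27, 21, 19, 34, 3, 0]
D(5):
  [0, 24, 4, ∞, 17, ∞, 10]
  [0, 0, 4, ∞, 10, ∞, 4]
  [2, 20, 0, ∞, 19, ∞, 12]
  [-2, 8, 2, 0, 15, 14, 8]
  [-1, 17, -3, ∞, 0, ∞, 9]
  [-3, 3, -5, 7, -2, 0, 3]
  [17, 27, 21, 19, 34, 3, 0]
D(6):
  [0, 24, 4, ∞, 17, ∞, 10]
  [0, 0, 4, ∞, 10, ∞, 4]
  [2, 20, 0, ∞, 19, ∞, 12]
  [-2, 8, 2, 0, 12, 14, 8]
  [-1, 17, -3, ∞, 0, ∞, 9]
  [-3, 3, -5, 7, -2, 0, 3]
  [0, 6, -2, 10, 1, 3, 0]
D(7):
  [0, 16, 4, 20, 11, 13, 10]
  [0, 0, 2, 14, 5, 7, 4]
  [2, 18, 0, 22, 13, 15, 12]
  [-2, 8, 2, 0, 9, 11, 8]
  [-1, 15, -3, 19, 0, 12, 9]
  [-3, 3, -5, 7, -2, 0, 3]
  [0, 6, -2, 10, 1, 3, 0]
Answer: M*[5][4] = -2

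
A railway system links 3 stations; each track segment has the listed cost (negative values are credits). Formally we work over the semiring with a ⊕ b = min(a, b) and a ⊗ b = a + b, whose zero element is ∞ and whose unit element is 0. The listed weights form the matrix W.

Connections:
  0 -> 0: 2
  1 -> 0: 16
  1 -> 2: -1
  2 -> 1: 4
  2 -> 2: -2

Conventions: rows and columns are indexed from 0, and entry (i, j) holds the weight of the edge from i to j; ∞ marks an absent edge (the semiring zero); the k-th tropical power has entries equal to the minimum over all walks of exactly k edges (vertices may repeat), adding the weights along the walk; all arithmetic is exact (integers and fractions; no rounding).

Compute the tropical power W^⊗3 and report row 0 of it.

W^⊗2:
  [4, ∞, ∞]
  [18, 3, -3]
  [20, 2, -4]
W^⊗3:
  [6, ∞, ∞]
  [19, 1, -5]
  [18, 0, -6]
Answer: row 0 of W^⊗3 = [6, ∞, ∞]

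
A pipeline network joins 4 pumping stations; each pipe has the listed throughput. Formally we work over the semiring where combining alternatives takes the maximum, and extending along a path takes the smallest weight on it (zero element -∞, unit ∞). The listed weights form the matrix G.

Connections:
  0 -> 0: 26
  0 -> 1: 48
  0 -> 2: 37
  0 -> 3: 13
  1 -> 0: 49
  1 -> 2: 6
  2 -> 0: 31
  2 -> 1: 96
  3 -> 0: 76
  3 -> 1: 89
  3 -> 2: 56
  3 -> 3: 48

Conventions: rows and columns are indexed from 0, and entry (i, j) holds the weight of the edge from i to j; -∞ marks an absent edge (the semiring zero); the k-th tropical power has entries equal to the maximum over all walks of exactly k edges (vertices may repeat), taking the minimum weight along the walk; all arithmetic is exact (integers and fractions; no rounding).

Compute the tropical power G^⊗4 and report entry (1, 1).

G^⊗2:
  [48, 37, 26, 13]
  [26, 48, 37, 13]
  [49, 31, 31, 13]
  [49, 56, 48, 48]
G^⊗3:
  [37, 48, 37, 13]
  [48, 37, 26, 13]
  [31, 48, 37, 13]
  [49, 48, 48, 48]
G^⊗4:
  [48, 37, 37, 13]
  [37, 48, 37, 13]
  [48, 37, 31, 13]
  [48, 48, 48, 48]
Key observation: the optimum is the walk 1->0->1->0->1, with weight 49 min 48 min 49 min 48 = 48.
Optimal value attained by: walk 1->0->1->0->1.
Answer: (G^⊗4)[1][1] = 48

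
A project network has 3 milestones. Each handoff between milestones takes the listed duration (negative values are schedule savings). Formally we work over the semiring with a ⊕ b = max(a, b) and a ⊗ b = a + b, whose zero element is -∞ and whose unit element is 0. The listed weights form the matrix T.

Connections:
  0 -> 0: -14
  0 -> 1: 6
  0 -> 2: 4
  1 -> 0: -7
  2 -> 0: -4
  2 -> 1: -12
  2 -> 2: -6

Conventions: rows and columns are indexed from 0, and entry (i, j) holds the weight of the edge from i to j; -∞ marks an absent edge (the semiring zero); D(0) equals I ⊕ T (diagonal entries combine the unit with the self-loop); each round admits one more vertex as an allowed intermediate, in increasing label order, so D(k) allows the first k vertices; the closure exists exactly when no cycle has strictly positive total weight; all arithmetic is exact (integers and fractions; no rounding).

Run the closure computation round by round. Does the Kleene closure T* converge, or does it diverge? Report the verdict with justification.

D(0):
  [0, 6, 4]
  [-7, 0, -∞]
  [-4, -12, 0]
D(1):
  [0, 6, 4]
  [-7, 0, -3]
  [-4, 2, 0]
D(2):
  [0, 6, 4]
  [-7, 0, -3]
  [-4, 2, 0]
D(3):
  [0, 6, 4]
  [-7, 0, -3]
  [-4, 2, 0]
Key observation: every diagonal entry stays at the unit through all rounds, so no improving cycle exists.
Answer: CONVERGES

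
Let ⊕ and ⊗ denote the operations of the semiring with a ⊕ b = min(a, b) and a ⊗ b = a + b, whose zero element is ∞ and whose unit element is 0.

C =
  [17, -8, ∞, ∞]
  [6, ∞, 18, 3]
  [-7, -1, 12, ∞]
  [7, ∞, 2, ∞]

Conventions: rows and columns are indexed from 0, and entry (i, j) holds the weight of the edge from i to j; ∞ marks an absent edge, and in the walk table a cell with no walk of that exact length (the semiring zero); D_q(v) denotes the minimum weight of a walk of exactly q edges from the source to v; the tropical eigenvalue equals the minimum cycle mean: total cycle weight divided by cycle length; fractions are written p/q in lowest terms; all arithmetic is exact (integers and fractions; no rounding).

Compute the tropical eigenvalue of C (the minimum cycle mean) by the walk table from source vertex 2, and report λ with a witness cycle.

q=0: [∞, ∞, 0, ∞]
q=1: [-7, -1, 12, ∞]
q=2: [5, -15, 17, 2]
q=3: [-9, -3, 3, -12]
q=4: [-5, -17, -10, 0]
Optimal cycle mean attained by: cycle 0->1->3->2->0, total (-8) + 3 + 2 + (-7), length 4.
Answer: λ = -5/2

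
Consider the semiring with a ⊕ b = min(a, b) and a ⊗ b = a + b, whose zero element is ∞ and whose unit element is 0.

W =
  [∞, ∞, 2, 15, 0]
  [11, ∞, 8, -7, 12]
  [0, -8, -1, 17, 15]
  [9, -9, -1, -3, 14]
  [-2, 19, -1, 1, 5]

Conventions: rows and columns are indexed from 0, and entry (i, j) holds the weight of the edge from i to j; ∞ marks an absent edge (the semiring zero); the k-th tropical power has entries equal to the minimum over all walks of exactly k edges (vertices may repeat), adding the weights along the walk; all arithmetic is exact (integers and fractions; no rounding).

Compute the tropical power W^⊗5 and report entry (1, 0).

W^⊗2:
  [-2, -6, -1, 1, 5]
  [2, -16, -8, -10, 7]
  [-1, -9, -2, -15, 0]
  [-1, -12, -4, -16, 3]
  [-1, -9, -2, -2, -2]
W^⊗3:
  [-1, -9, -2, -13, -2]
  [-8, -19, -11, -23, -4]
  [-6, -24, -16, -18, -1]
  [-7, -25, -17, -19, -2]
  [-4, -11, -3, -16, -1]
W^⊗4:
  [-4, -22, -14, -16, -1]
  [-14, -32, -24, -26, -9]
  [-16, -27, -19, -31, -12]
  [-17, -28, -20, -32, -13]
  [-7, -25, -17, -19, -4]
W^⊗5:
  [-14, -25, -17, -29, -10]
  [-24, -35, -27, -39, -20]
  [-22, -40, -32, -34, -17]
  [-23, -41, -33, -35, -18]
  [-17, -28, -20, -32, -13]
Key observation: the optimum is the walk 1->3->1->3->2->0, with weight (-7) + (-9) + (-7) + (-1) + 0 = -24.
Optimal value attained by: walk 1->3->1->3->2->0.
Answer: (W^⊗5)[1][0] = -24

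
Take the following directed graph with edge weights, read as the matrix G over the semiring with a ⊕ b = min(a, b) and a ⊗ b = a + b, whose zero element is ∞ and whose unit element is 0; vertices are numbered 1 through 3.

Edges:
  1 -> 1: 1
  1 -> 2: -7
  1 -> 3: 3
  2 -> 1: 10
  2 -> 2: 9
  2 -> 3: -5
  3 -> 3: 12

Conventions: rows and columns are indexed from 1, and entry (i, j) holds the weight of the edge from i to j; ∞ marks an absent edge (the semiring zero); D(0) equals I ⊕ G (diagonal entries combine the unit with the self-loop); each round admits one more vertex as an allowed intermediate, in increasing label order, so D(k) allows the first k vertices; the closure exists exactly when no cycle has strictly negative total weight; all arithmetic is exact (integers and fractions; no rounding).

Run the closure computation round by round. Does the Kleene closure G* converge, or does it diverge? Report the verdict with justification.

D(0):
  [0, -7, 3]
  [10, 0, -5]
  [∞, ∞, 0]
D(1):
  [0, -7, 3]
  [10, 0, -5]
  [∞, ∞, 0]
D(2):
  [0, -7, -12]
  [10, 0, -5]
  [∞, ∞, 0]
D(3):
  [0, -7, -12]
  [10, 0, -5]
  [∞, ∞, 0]
Key observation: every diagonal entry stays at the unit through all rounds, so no improving cycle exists.
Answer: CONVERGES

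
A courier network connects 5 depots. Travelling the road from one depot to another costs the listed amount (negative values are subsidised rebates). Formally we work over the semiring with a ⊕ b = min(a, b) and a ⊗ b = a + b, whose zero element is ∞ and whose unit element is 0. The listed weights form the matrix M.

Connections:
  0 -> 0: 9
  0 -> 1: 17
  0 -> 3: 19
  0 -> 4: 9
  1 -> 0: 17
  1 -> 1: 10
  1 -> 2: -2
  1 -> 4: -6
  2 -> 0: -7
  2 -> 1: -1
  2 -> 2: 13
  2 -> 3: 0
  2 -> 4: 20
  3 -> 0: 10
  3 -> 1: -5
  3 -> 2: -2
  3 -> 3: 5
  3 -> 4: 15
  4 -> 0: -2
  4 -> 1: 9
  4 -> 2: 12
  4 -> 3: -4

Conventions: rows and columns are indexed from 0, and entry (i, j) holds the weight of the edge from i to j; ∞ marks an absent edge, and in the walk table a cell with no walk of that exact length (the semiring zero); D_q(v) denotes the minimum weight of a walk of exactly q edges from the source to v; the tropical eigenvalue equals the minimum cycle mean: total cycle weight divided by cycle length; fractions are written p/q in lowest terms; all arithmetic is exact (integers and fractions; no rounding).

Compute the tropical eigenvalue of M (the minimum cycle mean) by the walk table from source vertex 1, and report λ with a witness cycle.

q=0: [∞, 0, ∞, ∞, ∞]
q=1: [17, 10, -2, ∞, -6]
q=2: [-9, -3, 6, -10, 4]
q=3: [-1, -15, -12, -5, -9]
q=4: [-19, -13, -17, -13, -21]
q=5: [-24, -18, -15, -25, -19]
Optimal cycle mean attained by: cycle 1->4->3->1, total (-6) + (-4) + (-5), length 3.
Answer: λ = -5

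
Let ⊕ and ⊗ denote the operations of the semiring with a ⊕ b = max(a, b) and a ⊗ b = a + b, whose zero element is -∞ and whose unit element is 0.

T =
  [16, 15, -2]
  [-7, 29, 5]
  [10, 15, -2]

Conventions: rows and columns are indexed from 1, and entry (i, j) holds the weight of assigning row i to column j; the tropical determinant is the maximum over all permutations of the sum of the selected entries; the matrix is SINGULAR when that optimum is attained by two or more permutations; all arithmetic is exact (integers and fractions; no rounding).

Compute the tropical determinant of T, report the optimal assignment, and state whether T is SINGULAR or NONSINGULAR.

σ = (1, 2, 3): 16 + 29 + (-2) = 43
σ = (1, 3, 2): 16 + 5 + 15 = 36
σ = (2, 1, 3): 15 + (-7) + (-2) = 6
σ = (2, 3, 1): 15 + 5 + 10 = 30
σ = (3, 1, 2): (-2) + (-7) + 15 = 6
σ = (3, 2, 1): (-2) + 29 + 10 = 37
Optimal value attained by: σ = (1, 2, 3).
Answer: det⊕(T) = 43; verdict: NONSINGULAR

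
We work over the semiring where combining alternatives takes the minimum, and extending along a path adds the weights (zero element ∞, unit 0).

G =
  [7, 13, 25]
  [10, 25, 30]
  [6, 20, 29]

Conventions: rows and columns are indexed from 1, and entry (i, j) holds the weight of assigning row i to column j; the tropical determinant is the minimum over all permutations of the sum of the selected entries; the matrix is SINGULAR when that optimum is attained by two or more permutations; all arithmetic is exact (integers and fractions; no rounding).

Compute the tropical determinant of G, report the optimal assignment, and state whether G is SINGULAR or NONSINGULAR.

σ = (1, 2, 3): 7 + 25 + 29 = 61
σ = (1, 3, 2): 7 + 30 + 20 = 57
σ = (2, 1, 3): 13 + 10 + 29 = 52
σ = (2, 3, 1): 13 + 30 + 6 = 49
σ = (3, 1, 2): 25 + 10 + 20 = 55
σ = (3, 2, 1): 25 + 25 + 6 = 56
Optimal value attained by: σ = (2, 3, 1).
Answer: det⊕(G) = 49; verdict: NONSINGULAR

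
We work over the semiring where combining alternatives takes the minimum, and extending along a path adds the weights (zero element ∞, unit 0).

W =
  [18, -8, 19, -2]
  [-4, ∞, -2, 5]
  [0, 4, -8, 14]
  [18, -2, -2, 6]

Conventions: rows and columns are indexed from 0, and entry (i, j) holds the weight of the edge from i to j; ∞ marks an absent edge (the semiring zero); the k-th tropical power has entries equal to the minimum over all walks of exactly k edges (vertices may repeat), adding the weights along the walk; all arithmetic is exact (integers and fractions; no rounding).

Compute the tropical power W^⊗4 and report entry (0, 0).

W^⊗2:
  [-12, -4, -10, -3]
  [-2, -12, -10, -6]
  [-8, -8, -16, -2]
  [-6, 2, -10, 3]
W^⊗3:
  [-10, -20, -18, -14]
  [-16, -10, -18, -7]
  [-16, -16, -24, -10]
  [-10, -14, -18, -8]
W^⊗4:
  [-24, -18, -26, -15]
  [-18, -24, -26, -18]
  [-24, -24, -32, -18]
  [-18, -18, -26, -12]
Key observation: the optimum is the walk 0->1->0->1->0, with weight (-8) + (-4) + (-8) + (-4) = -24.
Optimal value attained by: walk 0->1->0->1->0.
Answer: (W^⊗4)[0][0] = -24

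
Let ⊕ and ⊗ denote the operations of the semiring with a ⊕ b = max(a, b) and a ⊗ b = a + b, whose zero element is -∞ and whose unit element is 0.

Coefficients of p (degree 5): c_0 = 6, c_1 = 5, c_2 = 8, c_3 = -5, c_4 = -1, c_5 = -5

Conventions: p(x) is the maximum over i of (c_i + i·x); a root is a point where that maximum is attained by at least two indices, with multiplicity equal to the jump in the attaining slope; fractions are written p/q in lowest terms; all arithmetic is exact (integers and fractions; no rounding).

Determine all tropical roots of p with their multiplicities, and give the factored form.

hull edge (i=0, c=6) to (i=2, c=8): slope 1, span 2
hull edge (i=2, c=8) to (i=5, c=-5): slope -13/3, span 3
Factored form: p(x) = -5 ⊗ (x ⊕ (-1)) ⊗ (x ⊕ (-1)) ⊗ (x ⊕ 13/3) ⊗ (x ⊕ 13/3) ⊗ (x ⊕ 13/3)
Answer: roots = -1 (mult 2), 13/3 (mult 3)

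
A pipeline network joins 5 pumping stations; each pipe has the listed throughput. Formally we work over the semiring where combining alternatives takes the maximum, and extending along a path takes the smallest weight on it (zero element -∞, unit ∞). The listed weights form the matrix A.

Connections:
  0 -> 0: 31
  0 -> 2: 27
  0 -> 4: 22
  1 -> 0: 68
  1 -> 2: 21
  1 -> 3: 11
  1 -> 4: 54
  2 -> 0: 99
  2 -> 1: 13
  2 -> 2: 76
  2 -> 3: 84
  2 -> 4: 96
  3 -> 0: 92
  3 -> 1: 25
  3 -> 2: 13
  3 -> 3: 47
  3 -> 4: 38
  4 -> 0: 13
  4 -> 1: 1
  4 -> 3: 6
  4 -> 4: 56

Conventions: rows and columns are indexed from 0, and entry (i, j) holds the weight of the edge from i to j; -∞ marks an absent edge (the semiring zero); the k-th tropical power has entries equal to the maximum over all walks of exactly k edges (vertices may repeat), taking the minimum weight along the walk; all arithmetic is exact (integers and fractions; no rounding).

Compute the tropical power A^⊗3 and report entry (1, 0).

A^⊗2:
  [31, 13, 27, 27, 27]
  [31, 13, 27, 21, 54]
  [84, 25, 76, 76, 76]
  [47, 25, 27, 47, 38]
  [13, 6, 13, 6, 56]
A^⊗3:
  [31, 25, 27, 27, 27]
  [31, 21, 27, 27, 54]
  [76, 25, 76, 76, 76]
  [47, 25, 27, 47, 38]
  [13, 13, 13, 13, 56]
Key observation: the optimum is the walk 1->0->0->0, with weight 68 min 31 min 31 = 31.
Optimal value attained by: walk 1->0->0->0.
Answer: (A^⊗3)[1][0] = 31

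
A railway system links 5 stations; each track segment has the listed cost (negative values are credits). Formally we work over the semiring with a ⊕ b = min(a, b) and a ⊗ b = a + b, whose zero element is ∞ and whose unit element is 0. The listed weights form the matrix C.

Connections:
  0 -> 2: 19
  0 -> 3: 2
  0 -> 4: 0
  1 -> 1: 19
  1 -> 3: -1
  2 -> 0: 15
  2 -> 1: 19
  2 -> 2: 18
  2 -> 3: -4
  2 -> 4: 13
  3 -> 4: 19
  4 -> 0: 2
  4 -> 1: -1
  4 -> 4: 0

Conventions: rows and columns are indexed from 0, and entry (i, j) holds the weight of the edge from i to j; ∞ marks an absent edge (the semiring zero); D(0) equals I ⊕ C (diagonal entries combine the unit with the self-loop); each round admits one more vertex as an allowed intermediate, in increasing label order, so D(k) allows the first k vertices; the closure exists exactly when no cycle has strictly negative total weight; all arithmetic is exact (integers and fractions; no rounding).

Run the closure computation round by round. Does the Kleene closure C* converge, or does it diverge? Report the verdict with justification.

D(0):
  [0, ∞, 19, 2, 0]
  [∞, 0, ∞, -1, ∞]
  [15, 19, 0, -4, 13]
  [∞, ∞, ∞, 0, 19]
  [2, -1, ∞, ∞, 0]
D(1):
  [0, ∞, 19, 2, 0]
  [∞, 0, ∞, -1, ∞]
  [15, 19, 0, -4, 13]
  [∞, ∞, ∞, 0, 19]
  [2, -1, 21, 4, 0]
D(2):
  [0, ∞, 19, 2, 0]
  [∞, 0, ∞, -1, ∞]
  [15, 19, 0, -4, 13]
  [∞, ∞, ∞, 0, 19]
  [2, -1, 21, -2, 0]
D(3):
  [0, 38, 19, 2, 0]
  [∞, 0, ∞, -1, ∞]
  [15, 19, 0, -4, 13]
  [∞, ∞, ∞, 0, 19]
  [2, -1, 21, -2, 0]
D(4):
  [0, 38, 19, 2, 0]
  [∞, 0, ∞, -1, 18]
  [15, 19, 0, -4, 13]
  [∞, ∞, ∞, 0, 19]
  [2, -1, 21, -2, 0]
D(5):
  [0, -1, 19, -2, 0]
  [20, 0, 39, -1, 18]
  [15, 12, 0, -4, 13]
  [21, 18, 40, 0, 19]
  [2, -1, 21, -2, 0]
Key observation: every diagonal entry stays at the unit through all rounds, so no improving cycle exists.
Answer: CONVERGES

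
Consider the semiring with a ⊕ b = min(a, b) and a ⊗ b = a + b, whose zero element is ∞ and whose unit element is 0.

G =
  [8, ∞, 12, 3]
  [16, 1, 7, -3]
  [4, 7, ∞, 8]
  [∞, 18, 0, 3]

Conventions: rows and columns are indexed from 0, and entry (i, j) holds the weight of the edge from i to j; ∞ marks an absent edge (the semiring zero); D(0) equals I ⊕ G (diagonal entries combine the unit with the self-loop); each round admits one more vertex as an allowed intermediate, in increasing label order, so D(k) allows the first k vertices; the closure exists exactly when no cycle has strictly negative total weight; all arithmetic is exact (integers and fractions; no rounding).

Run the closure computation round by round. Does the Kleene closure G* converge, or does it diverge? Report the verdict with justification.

D(0):
  [0, ∞, 12, 3]
  [16, 0, 7, -3]
  [4, 7, 0, 8]
  [∞, 18, 0, 0]
D(1):
  [0, ∞, 12, 3]
  [16, 0, 7, -3]
  [4, 7, 0, 7]
  [∞, 18, 0, 0]
D(2):
  [0, ∞, 12, 3]
  [16, 0, 7, -3]
  [4, 7, 0, 4]
  [34, 18, 0, 0]
D(3):
  [0, 19, 12, 3]
  [11, 0, 7, -3]
  [4, 7, 0, 4]
  [4, 7, 0, 0]
D(4):
  [0, 10, 3, 3]
  [1, 0, -3, -3]
  [4, 7, 0, 4]
  [4, 7, 0, 0]
Key observation: every diagonal entry stays at the unit through all rounds, so no improving cycle exists.
Answer: CONVERGES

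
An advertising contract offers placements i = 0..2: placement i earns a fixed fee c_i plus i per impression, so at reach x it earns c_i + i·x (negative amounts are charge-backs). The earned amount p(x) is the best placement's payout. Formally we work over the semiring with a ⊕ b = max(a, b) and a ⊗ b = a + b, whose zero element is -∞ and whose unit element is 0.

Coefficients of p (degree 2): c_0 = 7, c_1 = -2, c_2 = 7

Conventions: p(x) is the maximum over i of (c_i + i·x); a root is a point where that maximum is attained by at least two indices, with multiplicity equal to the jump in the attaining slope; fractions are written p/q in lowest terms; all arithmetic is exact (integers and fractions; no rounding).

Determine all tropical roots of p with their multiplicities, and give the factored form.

hull edge (i=0, c=7) to (i=2, c=7): slope 0, span 2
Factored form: p(x) = 7 ⊗ (x ⊕ 0) ⊗ (x ⊕ 0)
Answer: roots = 0 (mult 2)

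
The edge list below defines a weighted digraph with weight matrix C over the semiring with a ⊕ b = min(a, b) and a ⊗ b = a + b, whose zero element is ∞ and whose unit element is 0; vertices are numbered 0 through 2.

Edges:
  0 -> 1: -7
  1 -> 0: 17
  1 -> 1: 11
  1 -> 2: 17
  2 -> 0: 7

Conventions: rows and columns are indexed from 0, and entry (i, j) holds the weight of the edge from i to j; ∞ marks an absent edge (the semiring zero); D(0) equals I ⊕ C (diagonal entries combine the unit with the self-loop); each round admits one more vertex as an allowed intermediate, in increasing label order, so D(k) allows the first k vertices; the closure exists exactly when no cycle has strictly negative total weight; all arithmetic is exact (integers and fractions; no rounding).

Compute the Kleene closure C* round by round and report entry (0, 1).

D(0):
  [0, -7, ∞]
  [17, 0, 17]
  [7, ∞, 0]
D(1):
  [0, -7, ∞]
  [17, 0, 17]
  [7, 0, 0]
D(2):
  [0, -7, 10]
  [17, 0, 17]
  [7, 0, 0]
D(3):
  [0, -7, 10]
  [17, 0, 17]
  [7, 0, 0]
Answer: C*[0][1] = -7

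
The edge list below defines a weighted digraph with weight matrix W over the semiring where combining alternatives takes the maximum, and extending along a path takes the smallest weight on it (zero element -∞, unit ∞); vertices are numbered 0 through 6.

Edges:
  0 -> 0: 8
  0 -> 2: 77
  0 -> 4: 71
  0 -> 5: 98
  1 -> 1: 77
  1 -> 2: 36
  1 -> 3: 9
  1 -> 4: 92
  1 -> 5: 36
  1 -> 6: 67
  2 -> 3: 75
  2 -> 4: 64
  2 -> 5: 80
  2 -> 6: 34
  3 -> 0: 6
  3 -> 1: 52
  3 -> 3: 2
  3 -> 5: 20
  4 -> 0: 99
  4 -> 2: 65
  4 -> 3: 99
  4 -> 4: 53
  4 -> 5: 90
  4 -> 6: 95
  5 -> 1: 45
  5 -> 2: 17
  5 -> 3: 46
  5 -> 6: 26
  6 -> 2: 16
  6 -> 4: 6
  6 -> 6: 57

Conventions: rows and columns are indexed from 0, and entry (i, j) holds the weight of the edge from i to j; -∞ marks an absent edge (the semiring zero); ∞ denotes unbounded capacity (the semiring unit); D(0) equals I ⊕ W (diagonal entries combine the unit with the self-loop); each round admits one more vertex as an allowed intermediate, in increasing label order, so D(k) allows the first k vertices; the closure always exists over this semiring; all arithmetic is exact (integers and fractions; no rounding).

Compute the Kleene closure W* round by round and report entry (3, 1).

D(0):
  [∞, -∞, 77, -∞, 71, 98, -∞]
  [-∞, ∞, 36, 9, 92, 36, 67]
  [-∞, -∞, ∞, 75, 64, 80, 34]
  [6, 52, -∞, ∞, -∞, 20, -∞]
  [99, -∞, 65, 99, ∞, 90, 95]
  [-∞, 45, 17, 46, -∞, ∞, 26]
  [-∞, -∞, 16, -∞, 6, -∞, ∞]
D(1):
  [∞, -∞, 77, -∞, 71, 98, -∞]
  [-∞, ∞, 36, 9, 92, 36, 67]
  [-∞, -∞, ∞, 75, 64, 80, 34]
  [6, 52, 6, ∞, 6, 20, -∞]
  [99, -∞, 77, 99, ∞, 98, 95]
  [-∞, 45, 17, 46, -∞, ∞, 26]
  [-∞, -∞, 16, -∞, 6, -∞, ∞]
D(2):
  [∞, -∞, 77, -∞, 71, 98, -∞]
  [-∞, ∞, 36, 9, 92, 36, 67]
  [-∞, -∞, ∞, 75, 64, 80, 34]
  [6, 52, 36, ∞, 52, 36, 52]
  [99, -∞, 77, 99, ∞, 98, 95]
  [-∞, 45, 36, 46, 45, ∞, 45]
  [-∞, -∞, 16, -∞, 6, -∞, ∞]
D(3):
  [∞, -∞, 77, 75, 71, 98, 34]
  [-∞, ∞, 36, 36, 92, 36, 67]
  [-∞, -∞, ∞, 75, 64, 80, 34]
  [6, 52, 36, ∞, 52, 36, 52]
  [99, -∞, 77, 99, ∞, 98, 95]
  [-∞, 45, 36, 46, 45, ∞, 45]
  [-∞, -∞, 16, 16, 16, 16, ∞]
D(4):
  [∞, 52, 77, 75, 71, 98, 52]
  [6, ∞, 36, 36, 92, 36, 67]
  [6, 52, ∞, 75, 64, 80, 52]
  [6, 52, 36, ∞, 52, 36, 52]
  [99, 52, 77, 99, ∞, 98, 95]
  [6, 46, 36, 46, 46, ∞, 46]
  [6, 16, 16, 16, 16, 16, ∞]
D(5):
  [∞, 52, 77, 75, 71, 98, 71]
  [92, ∞, 77, 92, 92, 92, 92]
  [64, 52, ∞, 75, 64, 80, 64]
  [52, 52, 52, ∞, 52, 52, 52]
  [99, 52, 77, 99, ∞, 98, 95]
  [46, 46, 46, 46, 46, ∞, 46]
  [16, 16, 16, 16, 16, 16, ∞]
D(6):
  [∞, 52, 77, 75, 71, 98, 71]
  [92, ∞, 77, 92, 92, 92, 92]
  [64, 52, ∞, 75, 64, 80, 64]
  [52, 52, 52, ∞, 52, 52, 52]
  [99, 52, 77, 99, ∞, 98, 95]
  [46, 46, 46, 46, 46, ∞, 46]
  [16, 16, 16, 16, 16, 16, ∞]
D(7):
  [∞, 52, 77, 75, 71, 98, 71]
  [92, ∞, 77, 92, 92, 92, 92]
  [64, 52, ∞, 75, 64, 80, 64]
  [52, 52, 52, ∞, 52, 52, 52]
  [99, 52, 77, 99, ∞, 98, 95]
  [46, 46, 46, 46, 46, ∞, 46]
  [16, 16, 16, 16, 16, 16, ∞]
Answer: W*[3][1] = 52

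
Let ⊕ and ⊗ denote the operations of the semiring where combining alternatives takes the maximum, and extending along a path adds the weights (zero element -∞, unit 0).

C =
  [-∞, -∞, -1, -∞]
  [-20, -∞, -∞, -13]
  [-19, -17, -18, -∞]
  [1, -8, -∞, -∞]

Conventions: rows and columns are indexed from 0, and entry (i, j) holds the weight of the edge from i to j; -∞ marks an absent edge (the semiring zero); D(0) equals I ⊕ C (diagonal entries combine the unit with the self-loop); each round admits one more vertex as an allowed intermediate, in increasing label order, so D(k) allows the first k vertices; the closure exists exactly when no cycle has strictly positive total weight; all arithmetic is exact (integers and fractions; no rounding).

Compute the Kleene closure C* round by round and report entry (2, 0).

D(0):
  [0, -∞, -1, -∞]
  [-20, 0, -∞, -13]
  [-19, -17, 0, -∞]
  [1, -8, -∞, 0]
D(1):
  [0, -∞, -1, -∞]
  [-20, 0, -21, -13]
  [-19, -17, 0, -∞]
  [1, -8, 0, 0]
D(2):
  [0, -∞, -1, -∞]
  [-20, 0, -21, -13]
  [-19, -17, 0, -30]
  [1, -8, 0, 0]
D(3):
  [0, -18, -1, -31]
  [-20, 0, -21, -13]
  [-19, -17, 0, -30]
  [1, -8, 0, 0]
D(4):
  [0, -18, -1, -31]
  [-12, 0, -13, -13]
  [-19, -17, 0, -30]
  [1, -8, 0, 0]
Answer: C*[2][0] = -19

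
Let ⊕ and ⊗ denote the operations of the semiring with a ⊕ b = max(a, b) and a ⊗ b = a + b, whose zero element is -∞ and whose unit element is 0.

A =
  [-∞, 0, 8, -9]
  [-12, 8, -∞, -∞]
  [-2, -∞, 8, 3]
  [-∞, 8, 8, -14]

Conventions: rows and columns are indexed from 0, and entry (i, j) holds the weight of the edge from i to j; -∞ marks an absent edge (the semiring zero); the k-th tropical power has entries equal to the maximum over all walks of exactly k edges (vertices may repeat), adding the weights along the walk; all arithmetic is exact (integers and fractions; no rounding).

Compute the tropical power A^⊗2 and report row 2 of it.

A^⊗2:
  [6, 8, 16, 11]
  [-4, 16, -4, -21]
  [6, 11, 16, 11]
  [6, 16, 16, 11]
Answer: row 2 of A^⊗2 = [6, 11, 16, 11]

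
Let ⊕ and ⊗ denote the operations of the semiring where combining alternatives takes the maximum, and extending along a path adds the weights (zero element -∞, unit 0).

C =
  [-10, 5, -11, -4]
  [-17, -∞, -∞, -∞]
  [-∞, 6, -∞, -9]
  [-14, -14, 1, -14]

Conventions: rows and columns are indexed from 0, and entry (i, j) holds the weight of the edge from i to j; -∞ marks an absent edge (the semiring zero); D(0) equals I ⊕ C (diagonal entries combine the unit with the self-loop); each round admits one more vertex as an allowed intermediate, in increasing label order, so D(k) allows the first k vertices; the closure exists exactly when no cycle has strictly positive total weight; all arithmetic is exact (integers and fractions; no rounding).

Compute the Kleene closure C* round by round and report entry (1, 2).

D(0):
  [0, 5, -11, -4]
  [-17, 0, -∞, -∞]
  [-∞, 6, 0, -9]
  [-14, -14, 1, 0]
D(1):
  [0, 5, -11, -4]
  [-17, 0, -28, -21]
  [-∞, 6, 0, -9]
  [-14, -9, 1, 0]
D(2):
  [0, 5, -11, -4]
  [-17, 0, -28, -21]
  [-11, 6, 0, -9]
  [-14, -9, 1, 0]
D(3):
  [0, 5, -11, -4]
  [-17, 0, -28, -21]
  [-11, 6, 0, -9]
  [-10, 7, 1, 0]
D(4):
  [0, 5, -3, -4]
  [-17, 0, -20, -21]
  [-11, 6, 0, -9]
  [-10, 7, 1, 0]
Answer: C*[1][2] = -20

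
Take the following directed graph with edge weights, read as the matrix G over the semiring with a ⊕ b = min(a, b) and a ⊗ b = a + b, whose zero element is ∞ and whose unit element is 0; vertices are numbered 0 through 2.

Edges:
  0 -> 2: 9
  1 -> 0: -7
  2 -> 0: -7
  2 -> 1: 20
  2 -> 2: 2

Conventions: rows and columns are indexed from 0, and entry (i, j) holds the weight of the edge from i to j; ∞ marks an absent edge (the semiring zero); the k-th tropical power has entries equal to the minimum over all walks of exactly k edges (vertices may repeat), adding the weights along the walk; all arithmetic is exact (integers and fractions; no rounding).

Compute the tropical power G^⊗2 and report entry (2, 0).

G^⊗2:
  [2, 29, 11]
  [∞, ∞, 2]
  [-5, 22, 2]
Key observation: the optimum is the walk 2->2->0, with weight 2 + (-7) = -5.
Optimal value attained by: walk 2->2->0.
Answer: (G^⊗2)[2][0] = -5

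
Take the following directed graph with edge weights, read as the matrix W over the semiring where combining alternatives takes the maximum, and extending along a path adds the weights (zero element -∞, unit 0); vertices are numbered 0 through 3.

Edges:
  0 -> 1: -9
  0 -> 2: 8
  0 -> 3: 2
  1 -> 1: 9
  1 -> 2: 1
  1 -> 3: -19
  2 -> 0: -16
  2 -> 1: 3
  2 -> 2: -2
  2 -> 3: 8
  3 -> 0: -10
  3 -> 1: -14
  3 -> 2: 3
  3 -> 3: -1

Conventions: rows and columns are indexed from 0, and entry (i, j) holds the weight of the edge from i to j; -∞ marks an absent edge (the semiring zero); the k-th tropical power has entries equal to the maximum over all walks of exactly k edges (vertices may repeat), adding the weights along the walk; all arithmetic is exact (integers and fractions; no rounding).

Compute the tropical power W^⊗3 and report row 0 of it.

W^⊗2:
  [-8, 11, 6, 16]
  [-15, 18, 10, 9]
  [-2, 12, 11, 7]
  [-11, 6, 2, 11]
W^⊗3:
  [6, 20, 19, 15]
  [-1, 27, 19, 18]
  [-3, 21, 13, 19]
  [1, 15, 14, 10]
Answer: row 0 of W^⊗3 = [6, 20, 19, 15]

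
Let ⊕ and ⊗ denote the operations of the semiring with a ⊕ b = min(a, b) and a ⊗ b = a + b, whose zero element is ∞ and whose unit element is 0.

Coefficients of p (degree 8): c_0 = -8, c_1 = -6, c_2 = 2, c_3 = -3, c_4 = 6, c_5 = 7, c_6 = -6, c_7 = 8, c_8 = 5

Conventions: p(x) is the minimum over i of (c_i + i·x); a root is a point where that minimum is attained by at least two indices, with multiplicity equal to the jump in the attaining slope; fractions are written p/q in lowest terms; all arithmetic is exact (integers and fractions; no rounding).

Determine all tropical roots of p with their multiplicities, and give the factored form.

hull edge (i=0, c=-8) to (i=6, c=-6): slope 1/3, span 6
hull edge (i=6, c=-6) to (i=8, c=5): slope 11/2, span 2
Factored form: p(x) = 5 ⊗ (x ⊕ (-11/2)) ⊗ (x ⊕ (-11/2)) ⊗ (x ⊕ (-1/3)) ⊗ (x ⊕ (-1/3)) ⊗ (x ⊕ (-1/3)) ⊗ (x ⊕ (-1/3)) ⊗ (x ⊕ (-1/3)) ⊗ (x ⊕ (-1/3))
Answer: roots = -11/2 (mult 2), -1/3 (mult 6)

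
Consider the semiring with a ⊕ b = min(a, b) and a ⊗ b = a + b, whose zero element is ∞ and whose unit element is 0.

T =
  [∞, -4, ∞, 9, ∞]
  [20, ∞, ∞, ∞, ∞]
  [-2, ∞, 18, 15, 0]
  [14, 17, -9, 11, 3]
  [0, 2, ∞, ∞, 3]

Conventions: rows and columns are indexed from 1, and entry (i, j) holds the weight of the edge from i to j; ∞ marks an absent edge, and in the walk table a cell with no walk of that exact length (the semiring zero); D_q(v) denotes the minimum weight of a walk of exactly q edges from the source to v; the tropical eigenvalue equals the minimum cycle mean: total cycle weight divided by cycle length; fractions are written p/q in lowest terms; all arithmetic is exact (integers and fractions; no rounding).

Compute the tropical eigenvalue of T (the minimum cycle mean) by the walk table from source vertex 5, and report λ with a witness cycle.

q=0: [∞, ∞, ∞, ∞, 0]
q=1: [0, 2, ∞, ∞, 3]
q=2: [3, -4, ∞, 9, 6]
q=3: [6, -1, 0, 12, 9]
q=4: [-2, 2, 3, 15, 0]
q=5: [0, -6, 6, 7, 3]
Optimal cycle mean attained by: cycle 1->4->3->1, total 9 + (-9) + (-2), length 3.
Answer: λ = -2/3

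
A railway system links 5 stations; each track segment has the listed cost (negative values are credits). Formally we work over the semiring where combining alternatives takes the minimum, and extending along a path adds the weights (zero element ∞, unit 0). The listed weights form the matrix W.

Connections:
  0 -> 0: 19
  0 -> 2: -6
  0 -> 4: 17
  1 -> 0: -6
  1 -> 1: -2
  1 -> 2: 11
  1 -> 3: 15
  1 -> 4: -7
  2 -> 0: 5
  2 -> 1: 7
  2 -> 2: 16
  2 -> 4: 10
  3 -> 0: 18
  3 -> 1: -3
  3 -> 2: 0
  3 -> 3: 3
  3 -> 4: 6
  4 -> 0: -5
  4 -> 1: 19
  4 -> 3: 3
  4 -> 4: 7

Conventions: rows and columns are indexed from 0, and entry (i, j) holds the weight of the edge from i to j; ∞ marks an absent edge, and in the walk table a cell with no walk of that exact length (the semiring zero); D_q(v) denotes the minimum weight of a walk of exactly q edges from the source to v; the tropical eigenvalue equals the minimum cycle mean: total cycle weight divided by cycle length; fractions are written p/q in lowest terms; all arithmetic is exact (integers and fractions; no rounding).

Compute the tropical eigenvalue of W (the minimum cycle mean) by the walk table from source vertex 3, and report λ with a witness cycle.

q=0: [∞, ∞, ∞, 0, ∞]
q=1: [18, -3, 0, 3, 6]
q=2: [-9, -5, 3, 6, -10]
q=3: [-15, -7, -15, -7, -12]
q=4: [-17, -10, -21, -9, -14]
q=5: [-19, -14, -23, -11, -17]
Optimal cycle mean attained by: cycle 0->2->1->4->0, total (-6) + 7 + (-7) + (-5), length 4.
Answer: λ = -11/4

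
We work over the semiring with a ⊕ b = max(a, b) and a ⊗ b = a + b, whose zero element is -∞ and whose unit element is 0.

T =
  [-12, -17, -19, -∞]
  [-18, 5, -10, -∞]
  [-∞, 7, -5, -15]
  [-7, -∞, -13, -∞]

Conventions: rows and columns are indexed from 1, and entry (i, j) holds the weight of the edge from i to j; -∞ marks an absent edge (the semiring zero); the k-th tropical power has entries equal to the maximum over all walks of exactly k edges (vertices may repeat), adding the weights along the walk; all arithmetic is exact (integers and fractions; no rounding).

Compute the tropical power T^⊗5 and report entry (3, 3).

T^⊗2:
  [-24, -12, -24, -34]
  [-13, 10, -5, -25]
  [-11, 12, -3, -20]
  [-19, -6, -18, -28]
T^⊗3:
  [-30, -7, -22, -39]
  [-8, 15, 0, -20]
  [-6, 17, 2, -18]
  [-24, -1, -16, -33]
T^⊗4:
  [-25, -2, -17, -37]
  [-3, 20, 5, -15]
  [-1, 22, 7, -13]
  [-19, 4, -11, -31]
T^⊗5:
  [-20, 3, -12, -32]
  [2, 25, 10, -10]
  [4, 27, 12, -8]
  [-14, 9, -6, -26]
Key observation: the optimum is the walk 3->2->2->2->2->3, with weight 7 + 5 + 5 + 5 + (-10) = 12.
Optimal value attained by: walk 3->2->2->2->2->3.
Answer: (T^⊗5)[3][3] = 12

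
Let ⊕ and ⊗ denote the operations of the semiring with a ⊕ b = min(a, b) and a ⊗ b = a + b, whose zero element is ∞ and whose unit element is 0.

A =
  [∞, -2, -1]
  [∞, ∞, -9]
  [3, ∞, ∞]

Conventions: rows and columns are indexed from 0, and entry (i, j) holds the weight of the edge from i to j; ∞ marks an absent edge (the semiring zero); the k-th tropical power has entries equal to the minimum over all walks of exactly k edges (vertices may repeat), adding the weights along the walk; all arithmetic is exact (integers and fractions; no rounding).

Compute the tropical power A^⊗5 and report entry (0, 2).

A^⊗2:
  [2, ∞, -11]
  [-6, ∞, ∞]
  [∞, 1, 2]
A^⊗3:
  [-8, 0, 1]
  [∞, -8, -7]
  [5, ∞, -8]
A^⊗4:
  [4, -10, -9]
  [-4, ∞, -17]
  [-5, 3, 4]
A^⊗5:
  [-6, 2, -19]
  [-14, -6, -5]
  [7, -7, -6]
Key observation: the optimum is the walk 0->1->2->0->1->2, with weight (-2) + (-9) + 3 + (-2) + (-9) = -19.
Optimal value attained by: walk 0->1->2->0->1->2.
Answer: (A^⊗5)[0][2] = -19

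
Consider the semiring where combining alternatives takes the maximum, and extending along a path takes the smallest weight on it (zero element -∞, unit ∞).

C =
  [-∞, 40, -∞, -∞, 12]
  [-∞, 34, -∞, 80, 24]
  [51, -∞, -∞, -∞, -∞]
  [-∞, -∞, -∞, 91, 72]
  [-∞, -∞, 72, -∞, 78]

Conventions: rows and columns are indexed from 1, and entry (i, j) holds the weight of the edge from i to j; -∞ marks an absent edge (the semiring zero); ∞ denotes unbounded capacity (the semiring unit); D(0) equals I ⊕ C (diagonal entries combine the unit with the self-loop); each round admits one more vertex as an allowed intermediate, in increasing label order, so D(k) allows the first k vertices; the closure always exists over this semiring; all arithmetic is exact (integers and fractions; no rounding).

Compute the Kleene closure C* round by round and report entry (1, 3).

D(0):
  [∞, 40, -∞, -∞, 12]
  [-∞, ∞, -∞, 80, 24]
  [51, -∞, ∞, -∞, -∞]
  [-∞, -∞, -∞, ∞, 72]
  [-∞, -∞, 72, -∞, ∞]
D(1):
  [∞, 40, -∞, -∞, 12]
  [-∞, ∞, -∞, 80, 24]
  [51, 40, ∞, -∞, 12]
  [-∞, -∞, -∞, ∞, 72]
  [-∞, -∞, 72, -∞, ∞]
D(2):
  [∞, 40, -∞, 40, 24]
  [-∞, ∞, -∞, 80, 24]
  [51, 40, ∞, 40, 24]
  [-∞, -∞, -∞, ∞, 72]
  [-∞, -∞, 72, -∞, ∞]
D(3):
  [∞, 40, -∞, 40, 24]
  [-∞, ∞, -∞, 80, 24]
  [51, 40, ∞, 40, 24]
  [-∞, -∞, -∞, ∞, 72]
  [51, 40, 72, 40, ∞]
D(4):
  [∞, 40, -∞, 40, 40]
  [-∞, ∞, -∞, 80, 72]
  [51, 40, ∞, 40, 40]
  [-∞, -∞, -∞, ∞, 72]
  [51, 40, 72, 40, ∞]
D(5):
  [∞, 40, 40, 40, 40]
  [51, ∞, 72, 80, 72]
  [51, 40, ∞, 40, 40]
  [51, 40, 72, ∞, 72]
  [51, 40, 72, 40, ∞]
Answer: C*[1][3] = 40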